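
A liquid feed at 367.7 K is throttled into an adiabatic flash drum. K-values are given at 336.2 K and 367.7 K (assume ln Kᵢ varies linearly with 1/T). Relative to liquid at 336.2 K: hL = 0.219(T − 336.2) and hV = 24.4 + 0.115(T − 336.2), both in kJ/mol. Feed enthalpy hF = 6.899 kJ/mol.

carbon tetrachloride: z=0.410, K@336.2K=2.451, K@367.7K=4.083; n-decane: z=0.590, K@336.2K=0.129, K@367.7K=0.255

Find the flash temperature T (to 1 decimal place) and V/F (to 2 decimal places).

T = 347.3 K, V/F = 0.19

Adiabatic flash: solve Rachford–Rice at each trial T, then check hF = ψ·hV(T) + (1−ψ)·hL(T).
  T = 336.2 K: K = (2.451, 0.129), RR gives ψ = 0.064, H_out = 1.564 kJ/mol
  T = 367.7 K: K = (4.083, 0.255), RR gives ψ = 0.359, H_out = 14.481 kJ/mol
  T = 351.9 K: K = (3.197, 0.184), RR gives ψ = 0.234, H_out = 8.764 kJ/mol
  T = 344.0 K: K = (2.805, 0.154), RR gives ψ = 0.158, H_out = 5.438 kJ/mol
  T = 347.9 K: K = (2.995, 0.169), RR gives ψ = 0.197, H_out = 7.137 kJ/mol
  T = 345.9 K: K = (2.897, 0.161), RR gives ψ = 0.178, H_out = 6.282 kJ/mol
Linear interpolation between T = 345.9 (H_out = 6.282) and T = 347.9 (H_out = 7.137) on hF = 6.899 gives T ≈ 347.3 K, at which ψ = 0.19.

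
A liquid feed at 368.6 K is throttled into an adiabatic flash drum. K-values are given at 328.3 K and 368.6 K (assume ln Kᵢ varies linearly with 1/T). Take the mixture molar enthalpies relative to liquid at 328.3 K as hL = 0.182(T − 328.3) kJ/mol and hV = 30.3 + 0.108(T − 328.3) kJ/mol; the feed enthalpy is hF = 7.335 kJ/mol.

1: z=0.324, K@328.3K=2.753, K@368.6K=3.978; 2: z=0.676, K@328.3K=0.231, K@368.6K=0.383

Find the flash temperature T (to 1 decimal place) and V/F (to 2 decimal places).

Adiabatic flash: solve Rachford–Rice at each trial T, then check hF = ψ·hV(T) + (1−ψ)·hL(T).
  T = 328.3 K: K = (2.753, 0.231), RR gives ψ = 0.036, H_out = 1.082 kJ/mol
  T = 368.6 K: K = (3.978, 0.383), RR gives ψ = 0.298, H_out = 15.479 kJ/mol
  T = 348.5 K: K = (3.346, 0.302), RR gives ψ = 0.176, H_out = 8.748 kJ/mol
  T = 338.4 K: K = (3.044, 0.265), RR gives ψ = 0.110, H_out = 5.095 kJ/mol
  T = 343.4 K: K = (3.192, 0.283), RR gives ψ = 0.144, H_out = 6.938 kJ/mol
  T = 345.9 K: K = (3.267, 0.292), RR gives ψ = 0.160, H_out = 7.833 kJ/mol
  T = 344.6 K: K = (3.228, 0.287), RR gives ψ = 0.151, H_out = 7.370 kJ/mol
Linear interpolation between T = 343.4 (H_out = 6.938) and T = 344.6 (H_out = 7.370) on hF = 7.335 gives T ≈ 344.5 K, at which ψ = 0.15.

T = 344.5 K, V/F = 0.15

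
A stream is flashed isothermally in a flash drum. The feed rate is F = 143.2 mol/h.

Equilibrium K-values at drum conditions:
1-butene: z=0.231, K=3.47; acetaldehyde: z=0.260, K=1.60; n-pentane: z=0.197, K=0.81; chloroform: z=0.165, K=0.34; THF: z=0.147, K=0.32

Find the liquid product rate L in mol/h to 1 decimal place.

L = 67.3 mol/h

Let ψ = V/F and solve Σ zᵢ(Kᵢ−1)/(1+ψ(Kᵢ−1)) = 0.
g(0) = ΣzᵢKᵢ − 1 = 0.480 and g(1) = 1 − Σzᵢ/Kᵢ = -0.417, so a root lies in (0, 1).
Iterate (Newton) starting at ψ = 0.52:
  ψ = 0.520: g = 0.0067, g' = -0.662 → ψ = 0.530
Converged at ψ = 0.530.
Then V = ψ·F = 0.5301·143.2 = 75.9 mol/h and L = F − V = 67.3 mol/h.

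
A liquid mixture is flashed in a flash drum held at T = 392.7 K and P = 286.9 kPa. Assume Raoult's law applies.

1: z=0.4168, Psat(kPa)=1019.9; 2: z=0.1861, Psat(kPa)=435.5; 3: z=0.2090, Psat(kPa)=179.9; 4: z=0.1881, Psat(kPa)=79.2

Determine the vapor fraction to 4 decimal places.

ψ = 0.7819

Raoult's law: Kᵢ = Pᵢˢᵃᵗ/P = Pᵢˢᵃᵗ/286.9.
  K_1 = 1019.9/286.9 = 3.554897, K_2 = 435.5/286.9 = 1.517951, K_3 = 179.9/286.9 = 0.627048, K_4 = 79.2/286.9 = 0.276054
Iterate (Newton) starting at ψ = 0.4:
  ψ = 0.4000: g = 0.32321, g' = -0.9352 → ψ = 0.7456
  ψ = 0.7456: g = 0.03226, g' = -0.8696 → ψ = 0.7827
  ψ = 0.7827: g = -0.00072, g' = -0.9105 → ψ = 0.7819
Converged at ψ = 0.7819.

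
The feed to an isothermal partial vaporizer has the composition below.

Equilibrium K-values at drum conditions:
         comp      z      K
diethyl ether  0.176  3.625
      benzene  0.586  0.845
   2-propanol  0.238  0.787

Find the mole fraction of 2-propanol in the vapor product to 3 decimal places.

Iterate (Newton) starting at β = 0.5:
  β = 0.500: g = 0.0446, g' = -0.257 → β = 0.674
  β = 0.674: g = 0.0063, g' = -0.191 → β = 0.707
Converged at β = 0.707.
Compositions from xᵢ = zᵢ/(1+β(Kᵢ−1)), yᵢ = Kᵢxᵢ:
  diethyl ether: x = 0.062, y = 0.223
  benzene: x = 0.658, y = 0.556
  2-propanol: x = 0.280, y = 0.221

y_2-propanol = 0.221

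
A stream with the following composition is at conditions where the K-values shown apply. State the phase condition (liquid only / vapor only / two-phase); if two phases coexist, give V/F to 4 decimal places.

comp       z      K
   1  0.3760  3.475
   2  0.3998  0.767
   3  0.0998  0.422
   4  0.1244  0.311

ΣzᵢKᵢ = 1.6941; Σzᵢ/Kᵢ = 1.2659.
Both exceed 1, so a two-phase solution exists.
Material balance + equilibrium reduce to Σ zᵢ(Kᵢ−1)/(1+ψ(Kᵢ−1)) = 0.
Newton–Raphson from ψ = 0.5:
  ψ = 0.5000: g = 0.09858, g' = -0.6913 → ψ = 0.6426
  ψ = 0.6426: g = 0.00410, g' = -0.6478 → ψ = 0.6489
Converged at ψ = 0.6489.

two-phase, V/F = 0.6489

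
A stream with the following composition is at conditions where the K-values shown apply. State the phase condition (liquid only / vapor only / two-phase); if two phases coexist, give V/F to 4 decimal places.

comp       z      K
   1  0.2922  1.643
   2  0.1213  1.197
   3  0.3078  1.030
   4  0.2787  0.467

ΣzᵢKᵢ = 1.0725; Σzᵢ/Kᵢ = 1.1748.
Both exceed 1, so a two-phase solution exists.
Rachford–Rice: g(ψ) = Σ zᵢ(Kᵢ−1)/(1+ψ(Kᵢ−1)) = 0.
Iterate (Newton) starting at ψ = 0.5:
  ψ = 0.5000: g = -0.02949, g' = -0.2205 → ψ = 0.3663
  ψ = 0.3663: g = -0.00109, g' = -0.2058 → ψ = 0.3610
Converged at ψ = 0.3610.

two-phase, V/F = 0.3610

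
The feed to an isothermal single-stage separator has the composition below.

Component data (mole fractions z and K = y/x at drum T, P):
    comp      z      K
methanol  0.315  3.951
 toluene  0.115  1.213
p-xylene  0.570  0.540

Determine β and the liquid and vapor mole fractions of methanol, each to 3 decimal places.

Rachford–Rice: g(β) = Σ zᵢ(Kᵢ−1)/(1+β(Kᵢ−1)) = 0.
g(0) = ΣzᵢKᵢ − 1 = 0.692 and g(1) = 1 − Σzᵢ/Kᵢ = -0.230, so a root lies in (0, 1).
Iterate (Newton) starting at β = 0.44:
  β = 0.440: g = 0.0981, g' = -0.713 → β = 0.578
  β = 0.578: g = 0.0085, g' = -0.603 → β = 0.592
Converged at β = 0.592.
Compositions from xᵢ = zᵢ/(1+β(Kᵢ−1)), yᵢ = Kᵢxᵢ:
  methanol: x = 0.115, y = 0.453
  toluene: x = 0.102, y = 0.124
  p-xylene: x = 0.783, y = 0.423

β = 0.592, x_methanol = 0.115, y_methanol = 0.453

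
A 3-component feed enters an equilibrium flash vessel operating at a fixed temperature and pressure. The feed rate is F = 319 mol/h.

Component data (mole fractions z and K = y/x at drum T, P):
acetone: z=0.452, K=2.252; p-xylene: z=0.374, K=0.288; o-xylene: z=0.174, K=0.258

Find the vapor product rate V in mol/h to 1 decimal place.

Let β = V/F and solve Σ zᵢ(Kᵢ−1)/(1+β(Kᵢ−1)) = 0.
Feasibility: ΣzᵢKᵢ = 1.171, Σzᵢ/Kᵢ = 2.174 — both > 1, two phases present.
Iterate (Newton) starting at β = 0.52:
  β = 0.520: g = -0.2903, g' = -0.992 → β = 0.227
  β = 0.227: g = -0.0325, g' = -0.838 → β = 0.189
Converged at β = 0.189.
Then V = β·F = 0.1887·319 = 60.2 mol/h and L = F − V = 258.8 mol/h.

V = 60.2 mol/h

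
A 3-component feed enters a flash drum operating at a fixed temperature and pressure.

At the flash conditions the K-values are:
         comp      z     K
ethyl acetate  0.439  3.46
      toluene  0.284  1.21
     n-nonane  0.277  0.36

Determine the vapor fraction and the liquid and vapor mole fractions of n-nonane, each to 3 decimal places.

ψ = 0.863, x_n-nonane = 0.619, y_n-nonane = 0.223

Rachford–Rice: g(ψ) = Σ zᵢ(Kᵢ−1)/(1+ψ(Kᵢ−1)) = 0.
Check two-phase: ΣzᵢKᵢ = 1.962 > 1 and Σzᵢ/Kᵢ = 1.131 > 1, so g(0) = 0.962 > 0 and g(1) = -0.131 < 0.
Newton–Raphson from ψ = 0.5:
  ψ = 0.500: g = 0.2775, g' = -0.790 → ψ = 0.851
  ψ = 0.851: g = 0.0101, g' = -0.834 → ψ = 0.863
Converged at ψ = 0.863.
Compositions from xᵢ = zᵢ/(1+ψ(Kᵢ−1)), yᵢ = Kᵢxᵢ:
  ethyl acetate: x = 0.141, y = 0.486
  toluene: x = 0.240, y = 0.291
  n-nonane: x = 0.619, y = 0.223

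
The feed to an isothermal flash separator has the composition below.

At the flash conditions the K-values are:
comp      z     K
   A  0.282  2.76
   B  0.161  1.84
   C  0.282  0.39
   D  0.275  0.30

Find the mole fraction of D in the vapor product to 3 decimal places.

Rachford–Rice: g(ψ) = Σ zᵢ(Kᵢ−1)/(1+ψ(Kᵢ−1)) = 0.
Feasibility: ΣzᵢKᵢ = 1.267, Σzᵢ/Kᵢ = 1.829 — both > 1, two phases present.
Newton–Raphson from ψ = 0.67:
  ψ = 0.670: g = -0.3392, g' = -1.008 → ψ = 0.334
  ψ = 0.334: g = -0.0488, g' = -0.811 → ψ = 0.273
  ψ = 0.273: g = 0.0005, g' = -0.830 → ψ = 0.274
Converged at ψ = 0.274.
Compositions from xᵢ = zᵢ/(1+ψ(Kᵢ−1)), yᵢ = Kᵢxᵢ:
  A: x = 0.190, y = 0.525
  B: x = 0.131, y = 0.241
  C: x = 0.339, y = 0.132
  D: x = 0.340, y = 0.102

y_D = 0.102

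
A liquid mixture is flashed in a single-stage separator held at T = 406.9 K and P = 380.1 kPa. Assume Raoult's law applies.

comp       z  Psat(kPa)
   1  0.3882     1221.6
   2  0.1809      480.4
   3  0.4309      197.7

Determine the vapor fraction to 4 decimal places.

Raoult's law: Kᵢ = Pᵢˢᵃᵗ/P = Pᵢˢᵃᵗ/380.1.
  K_1 = 1221.6/380.1 = 3.213891, K_2 = 480.4/380.1 = 1.263878, K_3 = 197.7/380.1 = 0.520126
Let ψ = V/F and solve Σ zᵢ(Kᵢ−1)/(1+ψ(Kᵢ−1)) = 0.
g(0) = ΣzᵢKᵢ − 1 = 0.7004 and g(1) = 1 − Σzᵢ/Kᵢ = -0.0924, so a root lies in (0, 1).
Iterate (Newton) starting at ψ = 0.67:
  ψ = 0.6700: g = 0.08188, g' = -0.5332 → ψ = 0.8236
  ψ = 0.8236: g = 0.00172, g' = -0.5185 → ψ = 0.8269
Converged at ψ = 0.8269.

ψ = 0.8269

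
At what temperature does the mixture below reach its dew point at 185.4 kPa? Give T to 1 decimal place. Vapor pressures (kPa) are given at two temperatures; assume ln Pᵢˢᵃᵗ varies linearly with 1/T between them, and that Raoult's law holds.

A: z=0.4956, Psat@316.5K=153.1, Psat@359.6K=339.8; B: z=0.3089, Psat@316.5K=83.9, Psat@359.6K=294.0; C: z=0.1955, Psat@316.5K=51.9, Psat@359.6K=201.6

Dew-point temperature: Σzᵢ·P/Pᵢˢᵃᵗ(T) = 1. Interpolate ln Pᵢˢᵃᵗ = aᵢ + bᵢ/T.
  T = 316.5 K: ΣzᵢP/Pᵢˢᵃᵗ = 1.9811
  T = 359.6 K: ΣzᵢP/Pᵢˢᵃᵗ = 0.6450
  T = 338.1 K: ΣzᵢP/Pᵢˢᵃᵗ = 1.0810
  T = 348.9 K: ΣzᵢP/Pᵢˢᵃᵗ = 0.8260
  T = 343.5 K: ΣzᵢP/Pᵢˢᵃᵗ = 0.9425
  T = 340.8 K: ΣzᵢP/Pᵢˢᵃᵗ = 1.0088
  T = 342.1 K: ΣzᵢP/Pᵢˢᵃᵗ = 0.9762
  T = 341.5 K: ΣzᵢP/Pᵢˢᵃᵗ = 0.9910
Interpolating between 340.8 K and 341.5 K gives T ≈ 341.1 K.

T = 341.1 K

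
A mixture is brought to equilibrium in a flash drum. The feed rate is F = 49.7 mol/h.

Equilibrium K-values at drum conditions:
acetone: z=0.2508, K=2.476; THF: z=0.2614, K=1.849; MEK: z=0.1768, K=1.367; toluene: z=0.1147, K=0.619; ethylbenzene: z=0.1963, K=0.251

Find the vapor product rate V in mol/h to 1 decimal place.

V = 35.1 mol/h

Material balance + equilibrium reduce to Σ zᵢ(Kᵢ−1)/(1+ψ(Kᵢ−1)) = 0.
Check two-phase: ΣzᵢKᵢ = 1.4663 > 1 and Σzᵢ/Kᵢ = 1.3394 > 1, so g(0) = 0.4663 > 0 and g(1) = -0.3394 < 0.
Newton iteration, ψ⁰ = 0.5:
  ψ = 0.5000: g = 0.13457, g' = -0.5976 → ψ = 0.7252
  ψ = 0.7252: g = -0.01481, g' = -0.7739 → ψ = 0.7060
  ψ = 0.7060: g = -0.00026, g' = -0.7469 → ψ = 0.7057
Converged at ψ = 0.7057.
Then V = ψ·F = 0.7057·49.7 = 35.1 mol/h and L = F − V = 14.6 mol/h.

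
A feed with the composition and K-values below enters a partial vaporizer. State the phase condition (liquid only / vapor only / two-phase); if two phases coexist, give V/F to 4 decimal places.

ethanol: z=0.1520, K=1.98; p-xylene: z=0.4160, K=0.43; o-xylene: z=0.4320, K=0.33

ΣzᵢKᵢ = 0.6224; Σzᵢ/Kᵢ = 2.3533.
Since ΣzᵢKᵢ < 1 the mixture is below its bubble point — single liquid phase.

liquid only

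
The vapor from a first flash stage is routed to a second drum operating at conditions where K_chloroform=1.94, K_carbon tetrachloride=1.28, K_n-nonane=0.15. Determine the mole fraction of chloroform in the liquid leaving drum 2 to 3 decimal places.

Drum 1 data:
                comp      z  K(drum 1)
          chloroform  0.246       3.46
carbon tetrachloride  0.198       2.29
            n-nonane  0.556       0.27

x_chloroform (drum 2) = 0.302

Drum 1:
Iterate (Newton) starting at ψ₁ = 0.55:
  ψ₁ = 0.550: g = -0.2716, g' = -1.209 → ψ₁ = 0.325
  ψ₁ = 0.325: g = -0.0163, g' = -1.132 → ψ₁ = 0.311
Converged at ψ₁ = 0.311.
Drum-1 compositions:
  chloroform: x = 0.139, y = 0.482
  carbon tetrachloride: x = 0.141, y = 0.324
  n-nonane: x = 0.719, y = 0.194
Drum-2 feed = drum-1 vapor: z₂ = (0.4822, 0.3236, 0.1942).
Drum 2:
Rachford–Rice: g(ψ₂) = Σ zᵢ(Kᵢ−1)/(1+ψ₂(Kᵢ−1)) = 0.
Check two-phase: ΣzᵢKᵢ = 1.379 > 1 and Σzᵢ/Kᵢ = 1.796 > 1, so g(0) = 0.379 > 0 and g(1) = -0.796 < 0.
Iterate (Newton) starting at ψ₂ = 0.42:
  ψ₂ = 0.420: g = 0.1493, g' = -0.579 → ψ₂ = 0.678
  ψ₂ = 0.678: g = -0.0366, g' = -0.958 → ψ₂ = 0.640
  ψ₂ = 0.640: g = -0.0020, g' = -0.859 → ψ₂ = 0.637
Converged at ψ₂ = 0.637.
  chloroform: x = 0.302, y = 0.585
  carbon tetrachloride: x = 0.275, y = 0.351
  n-nonane: x = 0.424, y = 0.064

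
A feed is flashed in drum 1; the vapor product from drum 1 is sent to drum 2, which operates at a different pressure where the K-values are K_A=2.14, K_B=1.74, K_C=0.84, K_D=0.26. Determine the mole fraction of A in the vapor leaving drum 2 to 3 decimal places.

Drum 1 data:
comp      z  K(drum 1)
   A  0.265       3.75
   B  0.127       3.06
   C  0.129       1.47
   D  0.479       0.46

Drum 1:
Material balance + equilibrium reduce to Σ zᵢ(Kᵢ−1)/(1+ψ₁(Kᵢ−1)) = 0.
Check two-phase: ΣzᵢKᵢ = 1.792 > 1 and Σzᵢ/Kᵢ = 1.241 > 1, so g(0) = 0.792 > 0 and g(1) = -0.241 < 0.
Newton–Raphson from ψ₁ = 0.5:
  ψ₁ = 0.500: g = 0.1305, g' = -0.767 → ψ₁ = 0.670
  ψ₁ = 0.670: g = 0.0070, g' = -0.703 → ψ₁ = 0.680
Converged at ψ₁ = 0.680.
Drum-1 compositions:
  A: x = 0.092, y = 0.346
  B: x = 0.053, y = 0.162
  C: x = 0.098, y = 0.144
  D: x = 0.757, y = 0.348
Drum-2 feed = drum-1 vapor: z₂ = (0.3462, 0.1619, 0.1437, 0.3482).
Drum 2:
Material balance + equilibrium reduce to Σ zᵢ(Kᵢ−1)/(1+ψ₂(Kᵢ−1)) = 0.
Check two-phase: ΣzᵢKᵢ = 1.234 > 1 and Σzᵢ/Kᵢ = 1.765 > 1, so g(0) = 0.234 > 0 and g(1) = -0.765 < 0.
Newton–Raphson from ψ₂ = 0.5:
  ψ₂ = 0.500: g = -0.0952, g' = -0.715 → ψ₂ = 0.367
  ψ₂ = 0.367: g = -0.0056, g' = -0.642 → ψ₂ = 0.358
Converged at ψ₂ = 0.358.
  A: x = 0.246, y = 0.526
  B: x = 0.128, y = 0.223
  C: x = 0.152, y = 0.128
  D: x = 0.474, y = 0.123

y_A (drum 2) = 0.526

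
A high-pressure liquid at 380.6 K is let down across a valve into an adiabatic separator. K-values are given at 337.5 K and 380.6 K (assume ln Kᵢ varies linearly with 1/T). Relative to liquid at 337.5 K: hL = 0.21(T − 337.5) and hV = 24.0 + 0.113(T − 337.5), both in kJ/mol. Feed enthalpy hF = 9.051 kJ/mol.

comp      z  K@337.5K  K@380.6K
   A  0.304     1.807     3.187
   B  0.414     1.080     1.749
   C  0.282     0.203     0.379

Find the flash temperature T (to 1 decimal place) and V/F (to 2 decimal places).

T = 344.0 K, V/F = 0.33

Adiabatic flash: solve Rachford–Rice at each trial T, then check hF = ψ·hV(T) + (1−ψ)·hL(T).
  T = 337.5 K: K = (1.807, 1.080, 0.203), RR gives ψ = 0.141, H_out = 3.372 kJ/mol
  T = 380.6 K: K = (3.187, 1.749, 0.379), RR gives ψ = 0.915, H_out = 27.184 kJ/mol
  T = 359.1 K: K = (2.443, 1.395, 0.283), RR gives ψ = 0.618, H_out = 18.077 kJ/mol
  T = 348.3 K: K = (2.111, 1.232, 0.241), RR gives ψ = 0.427, H_out = 12.060 kJ/mol
  T = 342.9 K: K = (1.955, 1.155, 0.221), RR gives ψ = 0.301, H_out = 8.204 kJ/mol
  T = 345.6 K: K = (2.032, 1.193, 0.231), RR gives ψ = 0.367, H_out = 10.229 kJ/mol
  T = 344.2 K: K = (1.992, 1.173, 0.226), RR gives ψ = 0.334, H_out = 9.206 kJ/mol
Linear interpolation between T = 342.9 (H_out = 8.204) and T = 344.2 (H_out = 9.206) on hF = 9.051 gives T ≈ 344.0 K, at which ψ = 0.33.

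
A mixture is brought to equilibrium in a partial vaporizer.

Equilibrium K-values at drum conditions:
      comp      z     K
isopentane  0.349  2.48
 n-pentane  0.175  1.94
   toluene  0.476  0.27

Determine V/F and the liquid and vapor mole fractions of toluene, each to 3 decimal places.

Rachford–Rice: g(V/F) = Σ zᵢ(Kᵢ−1)/(1+V/F(Kᵢ−1)) = 0.
g(0) = ΣzᵢKᵢ − 1 = 0.334 and g(1) = 1 − Σzᵢ/Kᵢ = -0.994, so a root lies in (0, 1).
Newton iteration, V/F⁰ = 0.5:
  V/F = 0.500: g = -0.1385, g' = -0.953 → V/F = 0.355
  V/F = 0.355: g = -0.0068, g' = -0.878 → V/F = 0.347
Converged at V/F = 0.347.
Compositions from xᵢ = zᵢ/(1+V/F(Kᵢ−1)), yᵢ = Kᵢxᵢ:
  isopentane: x = 0.231, y = 0.572
  n-pentane: x = 0.132, y = 0.256
  toluene: x = 0.637, y = 0.172

V/F = 0.347, x_toluene = 0.637, y_toluene = 0.172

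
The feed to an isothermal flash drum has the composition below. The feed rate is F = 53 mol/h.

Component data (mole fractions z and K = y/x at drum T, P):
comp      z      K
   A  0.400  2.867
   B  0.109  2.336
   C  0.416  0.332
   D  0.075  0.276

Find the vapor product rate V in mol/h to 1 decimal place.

Newton–Raphson from ψ = 0.55:
  ψ = 0.550: g = -0.0771, g' = -0.976 → ψ = 0.471
  ψ = 0.471: g = -0.0011, g' = -0.954 → ψ = 0.470
Converged at ψ = 0.470.
Then V = ψ·F = 0.4698·53 = 24.9 mol/h and L = F − V = 28.1 mol/h.

V = 24.9 mol/h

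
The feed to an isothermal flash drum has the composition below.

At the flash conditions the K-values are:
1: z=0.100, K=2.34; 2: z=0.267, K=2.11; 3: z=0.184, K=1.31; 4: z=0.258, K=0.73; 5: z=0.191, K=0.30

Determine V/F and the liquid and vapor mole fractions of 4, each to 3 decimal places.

V/F = 0.572, x_4 = 0.305, y_4 = 0.223

Material balance + equilibrium reduce to Σ zᵢ(Kᵢ−1)/(1+V/F(Kᵢ−1)) = 0.
g(0) = ΣzᵢKᵢ − 1 = 0.284 and g(1) = 1 − Σzᵢ/Kᵢ = -0.300, so a root lies in (0, 1).
Newton iteration, V/F⁰ = 0.47:
  V/F = 0.470: g = 0.0477, g' = -0.456 → V/F = 0.575
  V/F = 0.575: g = -0.0011, g' = -0.481 → V/F = 0.572
Converged at V/F = 0.572.
Compositions from xᵢ = zᵢ/(1+V/F(Kᵢ−1)), yᵢ = Kᵢxᵢ:
  1: x = 0.057, y = 0.132
  2: x = 0.163, y = 0.344
  3: x = 0.156, y = 0.205
  4: x = 0.305, y = 0.223
  5: x = 0.319, y = 0.096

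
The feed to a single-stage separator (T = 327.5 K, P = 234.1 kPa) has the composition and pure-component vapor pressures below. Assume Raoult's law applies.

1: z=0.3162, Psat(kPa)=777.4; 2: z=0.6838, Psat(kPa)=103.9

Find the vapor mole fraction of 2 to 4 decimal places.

Raoult's law: Kᵢ = Pᵢˢᵃᵗ/P = Pᵢˢᵃᵗ/234.1.
  K_1 = 777.4/234.1 = 3.320803, K_2 = 103.9/234.1 = 0.443827
Material balance + equilibrium reduce to Σ zᵢ(Kᵢ−1)/(1+ψ(Kᵢ−1)) = 0.
g(0) = ΣzᵢKᵢ − 1 = 0.3535 and g(1) = 1 − Σzᵢ/Kᵢ = -0.6359, so a root lies in (0, 1).
Binary case is linear: z₁(K₁−1)(1+ψ(K₂−1)) + z₂(K₂−1)(1+ψ(K₁−1)) = 0
⇒ ψ = [z₁(K₁−1)+z₂(K₂−1)] / [−(K₁−1)(K₂−1)] = 0.35353/1.29077 = 0.2739
Compositions from xᵢ = zᵢ/(1+ψ(Kᵢ−1)), yᵢ = Kᵢxᵢ:
  1: x = 0.1933, y = 0.6420
  2: x = 0.8067, y = 0.3580

y_2 = 0.3580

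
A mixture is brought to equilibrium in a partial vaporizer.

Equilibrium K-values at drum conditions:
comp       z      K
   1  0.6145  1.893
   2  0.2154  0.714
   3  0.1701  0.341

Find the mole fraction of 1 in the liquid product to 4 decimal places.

x_1 = 0.3573

Material balance + equilibrium reduce to Σ zᵢ(Kᵢ−1)/(1+ψ(Kᵢ−1)) = 0.
Feasibility: ΣzᵢKᵢ = 1.3750, Σzᵢ/Kᵢ = 1.1251 — both > 1, two phases present.
Newton iteration, ψ⁰ = 0.35:
  ψ = 0.3500: g = 0.20392, g' = -0.4310 → ψ = 0.8231
  ψ = 0.8231: g = -0.00929, g' = -0.5458 → ψ = 0.8061
  ψ = 0.8061: g = -0.00012, g' = -0.5316 → ψ = 0.8059
Converged at ψ = 0.8059.
Compositions from xᵢ = zᵢ/(1+ψ(Kᵢ−1)), yᵢ = Kᵢxᵢ:
  1: x = 0.3573, y = 0.6764
  2: x = 0.2799, y = 0.1999
  3: x = 0.3627, y = 0.1237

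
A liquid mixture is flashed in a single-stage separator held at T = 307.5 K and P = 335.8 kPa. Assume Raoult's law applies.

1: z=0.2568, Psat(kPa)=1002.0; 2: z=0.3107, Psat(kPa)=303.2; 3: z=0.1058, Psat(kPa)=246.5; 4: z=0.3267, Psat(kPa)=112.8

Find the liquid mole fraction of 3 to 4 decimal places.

Raoult's law: Kᵢ = Pᵢˢᵃᵗ/P = Pᵢˢᵃᵗ/335.8.
  K_1 = 1002.0/335.8 = 2.983919, K_2 = 303.2/335.8 = 0.902918, K_3 = 246.5/335.8 = 0.734068, K_4 = 112.8/335.8 = 0.335914
Iterate (Newton) starting at V/F = 0.56:
  V/F = 0.5600: g = -0.16903, g' = -0.6056 → V/F = 0.2809
  V/F = 0.2809: g = -0.00097, g' = -0.6463 → V/F = 0.2794
Converged at V/F = 0.2794.
Compositions from xᵢ = zᵢ/(1+V/F(Kᵢ−1)), yᵢ = Kᵢxᵢ:
  1: x = 0.1652, y = 0.4930
  2: x = 0.3194, y = 0.2884
  3: x = 0.1143, y = 0.0839
  4: x = 0.4011, y = 0.1347

x_3 = 0.1143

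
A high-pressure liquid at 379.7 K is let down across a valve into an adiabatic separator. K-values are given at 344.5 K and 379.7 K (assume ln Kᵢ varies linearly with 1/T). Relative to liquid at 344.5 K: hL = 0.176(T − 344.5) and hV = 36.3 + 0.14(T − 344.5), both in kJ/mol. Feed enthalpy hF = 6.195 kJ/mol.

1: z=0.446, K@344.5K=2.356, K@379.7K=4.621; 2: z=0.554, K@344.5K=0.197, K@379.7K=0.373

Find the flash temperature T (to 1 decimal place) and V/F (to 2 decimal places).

T = 345.6 K, V/F = 0.17

Adiabatic flash: solve Rachford–Rice at each trial T, then check hF = ψ·hV(T) + (1−ψ)·hL(T).
  T = 344.5 K: K = (2.356, 0.197), RR gives ψ = 0.147, H_out = 5.331 kJ/mol
  T = 379.7 K: K = (4.621, 0.373), RR gives ψ = 0.558, H_out = 25.755 kJ/mol
  T = 362.1 K: K = (3.354, 0.275), RR gives ψ = 0.380, H_out = 16.654 kJ/mol
  T = 353.3 K: K = (2.823, 0.234), RR gives ψ = 0.278, H_out = 11.564 kJ/mol
  T = 348.9 K: K = (2.582, 0.215), RR gives ψ = 0.218, H_out = 8.649 kJ/mol
  T = 346.7 K: K = (2.467, 0.206), RR gives ψ = 0.184, H_out = 7.051 kJ/mol
Linear interpolation between T = 344.5 (H_out = 5.331) and T = 346.7 (H_out = 7.051) on hF = 6.195 gives T ≈ 345.6 K, at which ψ = 0.17.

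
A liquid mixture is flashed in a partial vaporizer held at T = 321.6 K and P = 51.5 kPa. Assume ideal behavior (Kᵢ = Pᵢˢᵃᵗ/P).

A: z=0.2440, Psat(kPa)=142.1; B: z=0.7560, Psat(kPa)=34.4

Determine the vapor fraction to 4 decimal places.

Raoult's law: Kᵢ = Pᵢˢᵃᵗ/P = Pᵢˢᵃᵗ/51.5.
  K_A = 142.1/51.5 = 2.759223, K_B = 34.4/51.5 = 0.667961
Newton–Raphson from ψ = 0.54:
  ψ = 0.5400: g = -0.08573, g' = -0.3223 → ψ = 0.2740
  ψ = 0.2740: g = 0.01348, g' = -0.4447 → ψ = 0.3043
  ψ = 0.3043: g = 0.00033, g' = -0.4235 → ψ = 0.3051
Converged at ψ = 0.3051.

ψ = 0.3051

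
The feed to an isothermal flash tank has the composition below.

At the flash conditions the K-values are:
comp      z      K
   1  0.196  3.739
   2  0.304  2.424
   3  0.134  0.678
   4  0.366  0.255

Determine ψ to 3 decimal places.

ψ = 0.494

Material balance + equilibrium reduce to Σ zᵢ(Kᵢ−1)/(1+ψ(Kᵢ−1)) = 0.
g(0) = ΣzᵢKᵢ − 1 = 0.654 and g(1) = 1 − Σzᵢ/Kᵢ = -0.811, so a root lies in (0, 1).
Newton iteration, ψ⁰ = 0.61:
  ψ = 0.610: g = -0.1208, g' = -1.087 → ψ = 0.499
  ψ = 0.499: g = -0.0053, g' = -1.008 → ψ = 0.494
Converged at ψ = 0.494.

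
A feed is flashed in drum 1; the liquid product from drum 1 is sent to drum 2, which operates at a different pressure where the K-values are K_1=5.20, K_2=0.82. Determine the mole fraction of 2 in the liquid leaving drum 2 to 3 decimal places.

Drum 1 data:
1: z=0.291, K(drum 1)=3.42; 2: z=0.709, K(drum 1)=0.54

x_2 (drum 2) = 0.959

Drum 1:
Newton–Raphson from ψ₁ = 0.5:
  ψ₁ = 0.500: g = -0.1049, g' = -0.602 → ψ₁ = 0.326
  ψ₁ = 0.326: g = 0.0102, g' = -0.740 → ψ₁ = 0.339
  ψ₁ = 0.339: g = 0.0001, g' = -0.724 → ψ₁ = 0.340
Converged at ψ₁ = 0.340.
Drum-1 compositions:
  1: x = 0.160, y = 0.546
  2: x = 0.840, y = 0.454
Drum-2 feed = drum-1 liquid: z₂ = (0.1597, 0.8403).
Drum 2:
Material balance + equilibrium reduce to Σ zᵢ(Kᵢ−1)/(1+ψ₂(Kᵢ−1)) = 0.
Check two-phase: ΣzᵢKᵢ = 1.520 > 1 and Σzᵢ/Kᵢ = 1.055 > 1, so g(0) = 0.520 > 0 and g(1) = -0.055 < 0.
Iterate (Newton) starting at ψ₂ = 0.39:
  ψ₂ = 0.390: g = 0.0916, g' = -0.436 → ψ₂ = 0.600
  ψ₂ = 0.600: g = 0.0210, g' = -0.262 → ψ₂ = 0.680
  ψ₂ = 0.680: g = 0.0016, g' = -0.225 → ψ₂ = 0.687
Converged at ψ₂ = 0.687.
  1: x = 0.041, y = 0.214
  2: x = 0.959, y = 0.786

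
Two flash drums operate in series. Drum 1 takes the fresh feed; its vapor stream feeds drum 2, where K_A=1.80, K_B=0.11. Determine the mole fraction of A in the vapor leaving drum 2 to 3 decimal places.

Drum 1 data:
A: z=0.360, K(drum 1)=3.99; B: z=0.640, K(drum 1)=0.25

y_A (drum 2) = 0.948

Drum 1:
Rachford–Rice: g(ψ₁) = Σ zᵢ(Kᵢ−1)/(1+ψ₁(Kᵢ−1)) = 0.
g(0) = ΣzᵢKᵢ − 1 = 0.596 and g(1) = 1 − Σzᵢ/Kᵢ = -1.650, so a root lies in (0, 1).
Binary case is linear: z₁(K₁−1)(1+ψ₁(K₂−1)) + z₂(K₂−1)(1+ψ₁(K₁−1)) = 0
⇒ ψ₁ = [z₁(K₁−1)+z₂(K₂−1)] / [−(K₁−1)(K₂−1)] = 0.5964/2.2425 = 0.266
Drum-1 compositions:
  A: x = 0.201, y = 0.800
  B: x = 0.799, y = 0.200
Drum-2 feed = drum-1 vapor: z₂ = (0.8001, 0.1999).
Drum 2:
Let ψ₂ = V/F and solve Σ zᵢ(Kᵢ−1)/(1+ψ₂(Kᵢ−1)) = 0.
g(0) = ΣzᵢKᵢ − 1 = 0.462 and g(1) = 1 − Σzᵢ/Kᵢ = -1.261, so a root lies in (0, 1).
Iterate (Newton) starting at ψ₂ = 0.5:
  ψ₂ = 0.500: g = 0.1367, g' = -0.775 → ψ₂ = 0.676
  ψ₂ = 0.676: g = -0.0315, g' = -1.215 → ψ₂ = 0.650
  ψ₂ = 0.650: g = -0.0013, g' = -1.114 → ψ₂ = 0.649
Converged at ψ₂ = 0.649.
  A: x = 0.527, y = 0.948
  B: x = 0.473, y = 0.052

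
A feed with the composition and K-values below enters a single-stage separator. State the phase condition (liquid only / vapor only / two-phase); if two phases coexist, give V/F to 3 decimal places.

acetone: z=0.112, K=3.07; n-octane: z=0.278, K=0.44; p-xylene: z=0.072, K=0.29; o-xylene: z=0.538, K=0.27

liquid only

ΣzᵢKᵢ = 0.632; Σzᵢ/Kᵢ = 2.909.
Since ΣzᵢKᵢ < 1 the mixture is below its bubble point — single liquid phase.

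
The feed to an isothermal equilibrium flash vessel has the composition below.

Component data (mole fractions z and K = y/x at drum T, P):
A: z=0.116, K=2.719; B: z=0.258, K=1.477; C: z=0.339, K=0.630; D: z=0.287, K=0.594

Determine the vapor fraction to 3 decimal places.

Rachford–Rice: g(ψ) = Σ zᵢ(Kᵢ−1)/(1+ψ(Kᵢ−1)) = 0.
Check two-phase: ΣzᵢKᵢ = 1.081 > 1 and Σzᵢ/Kᵢ = 1.239 > 1, so g(0) = 0.081 > 0 and g(1) = -0.239 < 0.
Newton iteration, ψ⁰ = 0.5:
  ψ = 0.500: g = -0.0935, g' = -0.282 → ψ = 0.168
  ψ = 0.168: g = 0.0098, g' = -0.364 → ψ = 0.195
  ψ = 0.195: g = 0.0002, g' = -0.351 → ψ = 0.196
Converged at ψ = 0.196.

ψ = 0.196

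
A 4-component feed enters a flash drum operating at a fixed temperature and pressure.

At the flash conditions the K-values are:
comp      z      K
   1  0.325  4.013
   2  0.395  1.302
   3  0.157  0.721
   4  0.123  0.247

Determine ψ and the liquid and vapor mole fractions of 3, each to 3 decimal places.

ψ = 0.912, x_3 = 0.211, y_3 = 0.152

Let ψ = V/F and solve Σ zᵢ(Kᵢ−1)/(1+ψ(Kᵢ−1)) = 0.
g(0) = ΣzᵢKᵢ − 1 = 0.962 and g(1) = 1 − Σzᵢ/Kᵢ = -0.100, so a root lies in (0, 1).
Newton iteration, ψ⁰ = 0.5:
  ψ = 0.500: g = 0.2949, g' = -0.693 → ψ = 0.926
  ψ = 0.926: g = -0.0131, g' = -1.009 → ψ = 0.913
  ψ = 0.913: g = -0.0003, g' = -0.967 → ψ = 0.912
Converged at ψ = 0.912.
Compositions from xᵢ = zᵢ/(1+ψ(Kᵢ−1)), yᵢ = Kᵢxᵢ:
  1: x = 0.087, y = 0.348
  2: x = 0.310, y = 0.403
  3: x = 0.211, y = 0.152
  4: x = 0.393, y = 0.097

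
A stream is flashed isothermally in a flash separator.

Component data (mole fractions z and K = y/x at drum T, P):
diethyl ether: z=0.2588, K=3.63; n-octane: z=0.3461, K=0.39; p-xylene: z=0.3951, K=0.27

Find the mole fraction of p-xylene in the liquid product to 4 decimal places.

x_p-xylene = 0.4269

Material balance + equilibrium reduce to Σ zᵢ(Kᵢ−1)/(1+ψ(Kᵢ−1)) = 0.
g(0) = ΣzᵢKᵢ − 1 = 0.1811 and g(1) = 1 − Σzᵢ/Kᵢ = -1.4221, so a root lies in (0, 1).
Newton iteration, ψ⁰ = 0.5:
  ψ = 0.5000: g = -0.46397, g' = -1.1228 → ψ = 0.0868
  ψ = 0.0868: g = 0.02332, g' = -1.5702 → ψ = 0.1016
  ψ = 0.1016: g = 0.00048, g' = -1.5066 → ψ = 0.1019
Converged at ψ = 0.1019.
Compositions from xᵢ = zᵢ/(1+ψ(Kᵢ−1)), yᵢ = Kᵢxᵢ:
  diethyl ether: x = 0.2041, y = 0.7408
  n-octane: x = 0.3691, y = 0.1439
  p-xylene: x = 0.4269, y = 0.1153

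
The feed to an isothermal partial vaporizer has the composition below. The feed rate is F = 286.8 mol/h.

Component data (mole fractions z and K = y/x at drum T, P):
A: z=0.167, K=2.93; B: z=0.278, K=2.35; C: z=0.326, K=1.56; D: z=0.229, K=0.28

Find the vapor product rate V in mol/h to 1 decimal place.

Material balance + equilibrium reduce to Σ zᵢ(Kᵢ−1)/(1+V/F(Kᵢ−1)) = 0.
g(0) = ΣzᵢKᵢ − 1 = 0.715 and g(1) = 1 − Σzᵢ/Kᵢ = -0.202, so a root lies in (0, 1).
Iterate (Newton) starting at V/F = 0.5:
  V/F = 0.500: g = 0.2731, g' = -0.694 → V/F = 0.894
  V/F = 0.894: g = -0.0522, g' = -1.167 → V/F = 0.849
  V/F = 0.849: g = -0.0032, g' = -1.031 → V/F = 0.846
Converged at V/F = 0.846.
Then V = V/F·F = 0.8457·286.8 = 242.5 mol/h and L = F − V = 44.3 mol/h.

V = 242.5 mol/h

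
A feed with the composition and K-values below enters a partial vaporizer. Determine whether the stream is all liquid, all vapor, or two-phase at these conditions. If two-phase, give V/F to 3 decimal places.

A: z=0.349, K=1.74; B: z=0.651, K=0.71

ΣzᵢKᵢ = 1.069; Σzᵢ/Kᵢ = 1.117.
Both exceed 1, so a two-phase solution exists.
Rachford–Rice: g(ψ) = Σ zᵢ(Kᵢ−1)/(1+ψ(Kᵢ−1)) = 0.
Binary case is linear: z₁(K₁−1)(1+ψ(K₂−1)) + z₂(K₂−1)(1+ψ(K₁−1)) = 0
⇒ ψ = [z₁(K₁−1)+z₂(K₂−1)] / [−(K₁−1)(K₂−1)] = 0.0695/0.2146 = 0.324

two-phase, V/F = 0.324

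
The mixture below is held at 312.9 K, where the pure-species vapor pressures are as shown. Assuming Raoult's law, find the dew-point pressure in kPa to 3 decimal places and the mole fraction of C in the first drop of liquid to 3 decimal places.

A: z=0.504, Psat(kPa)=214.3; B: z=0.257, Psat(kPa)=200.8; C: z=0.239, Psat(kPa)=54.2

Pdew = 124.358 kPa, x_C = 0.548

At the dew point ψ → 1, so Σzᵢ/Kᵢ = 1 with Kᵢ = Pᵢˢᵃᵗ/P ⇒ 1/P = Σzᵢ/Pᵢˢᵃᵗ.
1/P = 0.504/214.3 + 0.257/200.8 + 0.239/54.2 = 0.008041 ⇒ P = 124.358 kPa
xᵢ = zᵢP/Pᵢˢᵃᵗ ⇒ x_C = 0.239·124.358/54.2 = 0.548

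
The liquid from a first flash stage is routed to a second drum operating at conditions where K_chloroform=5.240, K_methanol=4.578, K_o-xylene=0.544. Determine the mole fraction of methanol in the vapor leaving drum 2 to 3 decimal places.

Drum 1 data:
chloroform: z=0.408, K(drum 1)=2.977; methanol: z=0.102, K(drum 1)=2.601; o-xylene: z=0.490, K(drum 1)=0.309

y_methanol (drum 2) = 0.108

Drum 1:
Material balance + equilibrium reduce to Σ zᵢ(Kᵢ−1)/(1+ψ₁(Kᵢ−1)) = 0.
g(0) = ΣzᵢKᵢ − 1 = 0.631 and g(1) = 1 − Σzᵢ/Kᵢ = -0.762, so a root lies in (0, 1).
Iterate (Newton) starting at ψ₁ = 0.5:
  ψ₁ = 0.500: g = -0.0210, g' = -1.030 → ψ₁ = 0.480
Converged at ψ₁ = 0.480.
Drum-1 compositions:
  chloroform: x = 0.209, y = 0.623
  methanol: x = 0.058, y = 0.150
  o-xylene: x = 0.733, y = 0.226
Drum-2 feed = drum-1 liquid: z₂ = (0.2094, 0.0577, 0.7329).
Drum 2:
Iterate (Newton) starting at ψ₂ = 0.6:
  ψ₂ = 0.600: g = -0.1439, g' = -0.663 → ψ₂ = 0.383
  ψ₂ = 0.383: g = 0.0206, g' = -0.902 → ψ₂ = 0.406
Converged at ψ₂ = 0.406.
  chloroform: x = 0.077, y = 0.403
  methanol: x = 0.024, y = 0.108
  o-xylene: x = 0.900, y = 0.489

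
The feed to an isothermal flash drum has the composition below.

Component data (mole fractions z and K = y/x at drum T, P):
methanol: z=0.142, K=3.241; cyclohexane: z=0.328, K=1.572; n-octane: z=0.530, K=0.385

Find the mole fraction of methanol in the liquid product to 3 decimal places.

x_methanol = 0.095

Material balance + equilibrium reduce to Σ zᵢ(Kᵢ−1)/(1+β(Kᵢ−1)) = 0.
g(0) = ΣzᵢKᵢ − 1 = 0.180 and g(1) = 1 − Σzᵢ/Kᵢ = -0.629, so a root lies in (0, 1).
Newton iteration, β⁰ = 0.5:
  β = 0.500: g = -0.1747, g' = -0.641 → β = 0.228
  β = 0.228: g = -0.0023, g' = -0.668 → β = 0.224
Converged at β = 0.224.
Compositions from xᵢ = zᵢ/(1+β(Kᵢ−1)), yᵢ = Kᵢxᵢ:
  methanol: x = 0.095, y = 0.306
  cyclohexane: x = 0.291, y = 0.457
  n-octane: x = 0.615, y = 0.237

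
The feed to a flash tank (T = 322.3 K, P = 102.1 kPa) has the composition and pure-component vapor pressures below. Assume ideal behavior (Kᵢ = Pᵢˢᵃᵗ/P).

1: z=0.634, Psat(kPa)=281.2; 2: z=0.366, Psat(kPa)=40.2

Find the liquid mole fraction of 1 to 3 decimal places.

x_1 = 0.257

Raoult's law: Kᵢ = Pᵢˢᵃᵗ/P = Pᵢˢᵃᵗ/102.1.
  K_1 = 281.2/102.1 = 2.75416, K_2 = 40.2/102.1 = 0.39373
Rachford–Rice: g(ψ) = Σ zᵢ(Kᵢ−1)/(1+ψ(Kᵢ−1)) = 0.
Check two-phase: ΣzᵢKᵢ = 1.890 > 1 and Σzᵢ/Kᵢ = 1.160 > 1, so g(0) = 0.890 > 0 and g(1) = -0.160 < 0.
Newton iteration, ψ⁰ = 0.36:
  ψ = 0.360: g = 0.3978, g' = -0.953 → ψ = 0.777
  ψ = 0.777: g = 0.0508, g' = -0.830 → ψ = 0.839
  ψ = 0.839: g = -0.0013, g' = -0.876 → ψ = 0.837
Converged at ψ = 0.837.
Compositions from xᵢ = zᵢ/(1+ψ(Kᵢ−1)), yᵢ = Kᵢxᵢ:
  1: x = 0.257, y = 0.707
  2: x = 0.743, y = 0.293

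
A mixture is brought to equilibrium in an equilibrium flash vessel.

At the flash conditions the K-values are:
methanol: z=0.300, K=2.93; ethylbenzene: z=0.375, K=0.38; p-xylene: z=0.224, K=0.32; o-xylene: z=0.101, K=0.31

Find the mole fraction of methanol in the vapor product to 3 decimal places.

Rachford–Rice: g(β) = Σ zᵢ(Kᵢ−1)/(1+β(Kᵢ−1)) = 0.
Feasibility: ΣzᵢKᵢ = 1.124, Σzᵢ/Kᵢ = 2.115 — both > 1, two phases present.
Newton iteration, β⁰ = 0.5:
  β = 0.500: g = -0.3795, g' = -0.942 → β = 0.097
  β = 0.097: g = 0.0024, g' = -1.130 → β = 0.099
Converged at β = 0.099.
Compositions from xᵢ = zᵢ/(1+β(Kᵢ−1)), yᵢ = Kᵢxᵢ:
  methanol: x = 0.252, y = 0.738
  ethylbenzene: x = 0.400, y = 0.152
  p-xylene: x = 0.240, y = 0.077
  o-xylene: x = 0.108, y = 0.034

y_methanol = 0.738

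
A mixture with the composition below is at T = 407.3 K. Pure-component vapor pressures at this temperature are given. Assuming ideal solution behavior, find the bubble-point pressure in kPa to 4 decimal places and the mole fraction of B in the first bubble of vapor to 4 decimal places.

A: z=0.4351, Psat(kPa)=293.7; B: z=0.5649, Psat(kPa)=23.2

Pbub = 140.8945 kPa, y_B = 0.0930

At the bubble point ψ → 0, so ΣzᵢKᵢ = 1 with Kᵢ = Pᵢˢᵃᵗ/P ⇒ P = ΣzᵢPᵢˢᵃᵗ.
P = 0.4351·293.7 + 0.5649·23.2 = 140.8945 kPa
yᵢ = zᵢPᵢˢᵃᵗ/P ⇒ y_B = 0.5649·23.2/140.8945 = 0.0930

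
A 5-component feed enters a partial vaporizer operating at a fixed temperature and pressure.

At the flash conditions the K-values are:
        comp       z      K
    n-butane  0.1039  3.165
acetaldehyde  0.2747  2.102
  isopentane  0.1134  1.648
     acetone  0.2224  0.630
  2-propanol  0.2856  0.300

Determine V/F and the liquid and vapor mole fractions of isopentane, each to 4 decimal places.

V/F = 0.4230, x_isopentane = 0.0890, y_isopentane = 0.1467

Rachford–Rice: g(V/F) = Σ zᵢ(Kᵢ−1)/(1+V/F(Kᵢ−1)) = 0.
Feasibility: ΣzᵢKᵢ = 1.3189, Σzᵢ/Kᵢ = 1.5373 — both > 1, two phases present.
Newton–Raphson from V/F = 0.5:
  V/F = 0.5000: g = -0.04984, g' = -0.6552 → V/F = 0.4239
  V/F = 0.4239: g = -0.00061, g' = -0.6425 → V/F = 0.4230
Converged at V/F = 0.4230.
Compositions from xᵢ = zᵢ/(1+V/F(Kᵢ−1)), yᵢ = Kᵢxᵢ:
  n-butane: x = 0.0542, y = 0.1717
  acetaldehyde: x = 0.1874, y = 0.3938
  isopentane: x = 0.0890, y = 0.1467
  acetone: x = 0.2637, y = 0.1661
  2-propanol: x = 0.4057, y = 0.1217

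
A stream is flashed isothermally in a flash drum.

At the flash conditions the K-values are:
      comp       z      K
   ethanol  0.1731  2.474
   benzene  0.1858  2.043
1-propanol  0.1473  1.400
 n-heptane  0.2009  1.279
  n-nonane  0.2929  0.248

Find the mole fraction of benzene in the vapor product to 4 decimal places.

y_benzene = 0.2446

Iterate (Newton) starting at V/F = 0.67:
  V/F = 0.6700: g = -0.10780, g' = -0.8638 → V/F = 0.5452
  V/F = 0.5452: g = -0.01130, g' = -0.7012 → V/F = 0.5291
  V/F = 0.5291: g = -0.00011, g' = -0.6874 → V/F = 0.5289
Converged at V/F = 0.5289.
Compositions from xᵢ = zᵢ/(1+V/F(Kᵢ−1)), yᵢ = Kᵢxᵢ:
  ethanol: x = 0.0973, y = 0.2406
  benzene: x = 0.1197, y = 0.2446
  1-propanol: x = 0.1216, y = 0.1702
  n-heptane: x = 0.1751, y = 0.2239
  n-nonane: x = 0.4863, y = 0.1206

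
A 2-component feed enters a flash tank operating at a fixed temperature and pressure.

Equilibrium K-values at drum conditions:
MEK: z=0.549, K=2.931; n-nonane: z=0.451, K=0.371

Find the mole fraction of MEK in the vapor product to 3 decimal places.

Material balance + equilibrium reduce to Σ zᵢ(Kᵢ−1)/(1+β(Kᵢ−1)) = 0.
Feasibility: ΣzᵢKᵢ = 1.776, Σzᵢ/Kᵢ = 1.403 — both > 1, two phases present.
Newton iteration, β⁰ = 0.5:
  β = 0.500: g = 0.1255, g' = -0.910 → β = 0.638
  β = 0.638: g = 0.0011, g' = -0.909 → β = 0.639
Converged at β = 0.639.
Compositions from xᵢ = zᵢ/(1+β(Kᵢ−1)), yᵢ = Kᵢxᵢ:
  MEK: x = 0.246, y = 0.720
  n-nonane: x = 0.754, y = 0.280

y_MEK = 0.720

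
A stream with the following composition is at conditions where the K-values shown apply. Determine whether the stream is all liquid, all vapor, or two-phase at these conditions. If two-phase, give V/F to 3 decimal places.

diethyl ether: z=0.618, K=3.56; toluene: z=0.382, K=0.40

ΣzᵢKᵢ = 2.353; Σzᵢ/Kᵢ = 1.129.
Both exceed 1, so a two-phase solution exists.
Material balance + equilibrium reduce to Σ zᵢ(Kᵢ−1)/(1+ψ(Kᵢ−1)) = 0.
Binary case is linear: z₁(K₁−1)(1+ψ(K₂−1)) + z₂(K₂−1)(1+ψ(K₁−1)) = 0
⇒ ψ = [z₁(K₁−1)+z₂(K₂−1)] / [−(K₁−1)(K₂−1)] = 1.3529/1.5360 = 0.881

two-phase, V/F = 0.881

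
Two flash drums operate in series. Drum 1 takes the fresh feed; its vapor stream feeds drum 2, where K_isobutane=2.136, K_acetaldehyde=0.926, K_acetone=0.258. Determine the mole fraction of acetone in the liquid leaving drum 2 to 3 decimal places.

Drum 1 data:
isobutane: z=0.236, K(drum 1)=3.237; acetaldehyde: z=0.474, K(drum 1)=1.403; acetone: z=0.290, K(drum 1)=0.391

Drum 1:
Newton iteration, ψ₁⁰ = 0.5:
  ψ₁ = 0.500: g = 0.1543, g' = -0.539 → ψ₁ = 0.786
  ψ₁ = 0.786: g = -0.0025, g' = -0.596 → ψ₁ = 0.782
Converged at ψ₁ = 0.782.
Drum-1 compositions:
  isobutane: x = 0.086, y = 0.278
  acetaldehyde: x = 0.360, y = 0.506
  acetone: x = 0.554, y = 0.217
Drum-2 feed = drum-1 vapor: z₂ = (0.2778, 0.5056, 0.2165).
Drum 2:
Rachford–Rice: g(ψ₂) = Σ zᵢ(Kᵢ−1)/(1+ψ₂(Kᵢ−1)) = 0.
Check two-phase: ΣzᵢKᵢ = 1.118 > 1 and Σzᵢ/Kᵢ = 1.515 > 1, so g(0) = 0.118 > 0 and g(1) = -0.515 < 0.
Newton iteration, ψ₂⁰ = 0.51:
  ψ₂ = 0.510: g = -0.0975, g' = -0.455 → ψ₂ = 0.296
  ψ₂ = 0.296: g = -0.0079, g' = -0.399 → ψ₂ = 0.276
Converged at ψ₂ = 0.276.
  isobutane: x = 0.211, y = 0.452
  acetaldehyde: x = 0.516, y = 0.478
  acetone: x = 0.272, y = 0.070

x_acetone (drum 2) = 0.272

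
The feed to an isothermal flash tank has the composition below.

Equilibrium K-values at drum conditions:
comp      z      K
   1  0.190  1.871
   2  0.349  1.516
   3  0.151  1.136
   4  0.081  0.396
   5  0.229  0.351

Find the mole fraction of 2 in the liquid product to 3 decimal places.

Rachford–Rice: g(ψ) = Σ zᵢ(Kᵢ−1)/(1+ψ(Kᵢ−1)) = 0.
Feasibility: ΣzᵢKᵢ = 1.169, Σzᵢ/Kᵢ = 1.322 — both > 1, two phases present.
Newton–Raphson from ψ = 0.5:
  ψ = 0.500: g = -0.0124, g' = -0.403 → ψ = 0.469
Converged at ψ = 0.469.
Compositions from xᵢ = zᵢ/(1+ψ(Kᵢ−1)), yᵢ = Kᵢxᵢ:
  1: x = 0.135, y = 0.252
  2: x = 0.281, y = 0.426
  3: x = 0.142, y = 0.161
  4: x = 0.113, y = 0.045
  5: x = 0.329, y = 0.116

x_2 = 0.281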